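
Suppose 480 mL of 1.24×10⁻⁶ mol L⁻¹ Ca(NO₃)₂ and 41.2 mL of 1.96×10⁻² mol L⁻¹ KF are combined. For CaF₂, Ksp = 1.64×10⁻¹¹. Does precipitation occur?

No

After mixing, V = 480 mL + 41.2 mL = 521.2 mL.
[Ca²⁺] = (1.24×10⁻⁶)(480)/521.2 = 1.14×10⁻⁶ mol L⁻¹
[F⁻] = (1.96×10⁻²)(41.2)/521.2 = 1.55×10⁻³ mol L⁻¹
Q = [Ca²⁺][F⁻]^2 = 2.74×10⁻¹²
Q = 2.74×10⁻¹² < Ksp = 1.64×10⁻¹¹, so the solution is unsaturated and no precipitate forms.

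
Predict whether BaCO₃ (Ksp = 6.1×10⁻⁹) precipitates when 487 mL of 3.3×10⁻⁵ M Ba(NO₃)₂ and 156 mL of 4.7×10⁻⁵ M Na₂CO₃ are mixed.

No

Total volume after mixing = 487 + 156 = 643 mL.
[Ba²⁺] = (3.3×10⁻⁵)(487)/643 = 2.5×10⁻⁵ M
[CO₃²⁻] = (4.7×10⁻⁵)(156)/643 = 1.1×10⁻⁵ M
Q = [Ba²⁺][CO₃²⁻] = 2.8×10⁻¹⁰
Since Q (2.8×10⁻¹⁰) is less than Ksp (6.1×10⁻⁹), no BaCO₃ precipitates.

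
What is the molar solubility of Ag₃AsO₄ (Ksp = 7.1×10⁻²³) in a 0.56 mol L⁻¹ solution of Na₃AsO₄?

1.7×10⁻⁸ M

Ag₃AsO₄(s) ⇌ 3 Ag⁺(aq) + AsO₄³⁻(aq)
The solution already contains AsO₄³⁻ at 0.56 mol L⁻¹. Let s be the molar solubility of Ag₃AsO₄.
[AsO₄³⁻] ≈ 0.56 mol L⁻¹ (common ion dominates); [Ag⁺] = 3s.
Ksp = [Ag⁺]^3[AsO₄³⁻] = (3s)^3(0.56)
(3s)^3 = 7.1×10⁻²³ / (0.56) = 1.3×10⁻²²
s = 1.7×10⁻⁸ mol L⁻¹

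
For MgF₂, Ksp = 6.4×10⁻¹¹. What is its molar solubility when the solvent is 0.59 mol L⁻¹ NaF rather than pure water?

1.8×10⁻¹⁰ M

MgF₂(s) ⇌ Mg²⁺(aq) + 2 F⁻(aq)
F⁻ is already present at 0.59 mol L⁻¹. If s mol/L of MgF₂ dissolves, [Mg²⁺] = s while [F⁻] ≈ 0.59 mol L⁻¹.
Ksp = [Mg²⁺][F⁻]^2 = s(0.59)^2
s = 6.4×10⁻¹¹ / (0.59)^2 = 1.8×10⁻¹⁰
s = 1.8×10⁻¹⁰ mol L⁻¹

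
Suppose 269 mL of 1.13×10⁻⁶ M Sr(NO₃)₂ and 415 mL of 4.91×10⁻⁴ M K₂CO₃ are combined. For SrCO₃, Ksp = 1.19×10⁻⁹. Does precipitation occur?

No

The combined volume is 684 mL.
[Sr²⁺] = (1.13×10⁻⁶)(269)/684 = 4.44×10⁻⁷ M
[CO₃²⁻] = (4.91×10⁻⁴)(415)/684 = 2.98×10⁻⁴ M
Q = [Sr²⁺][CO₃²⁻] = 1.32×10⁻¹⁰
Q < Ksp (1.32×10⁻¹⁰ vs 1.19×10⁻⁹); the solution remains unsaturated and no precipitate forms.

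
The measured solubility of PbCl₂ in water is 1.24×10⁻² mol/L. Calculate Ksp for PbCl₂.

Ksp = 7.63×10⁻⁶

PbCl₂(s) ⇌ Pb²⁺(aq) + 2 Cl⁻(aq)
For each mole of PbCl₂ that dissolves per liter, [Pb²⁺] = s and [Cl⁻] = 2s; let s denote this solubility.
Ksp = [Pb²⁺][Cl⁻]^2 = s · (2s)^2 = 4s^3
Ksp = 4 × (1.24×10⁻²)^3 = 7.63×10⁻⁶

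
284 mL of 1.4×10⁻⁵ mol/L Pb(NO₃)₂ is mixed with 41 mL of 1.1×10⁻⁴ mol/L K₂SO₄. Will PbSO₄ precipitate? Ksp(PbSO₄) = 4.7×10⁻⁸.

No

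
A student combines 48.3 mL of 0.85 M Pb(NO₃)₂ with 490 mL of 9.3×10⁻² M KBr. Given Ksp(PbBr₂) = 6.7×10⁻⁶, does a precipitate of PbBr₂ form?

Yes

The combined volume is 538.3 mL.
[Pb²⁺] = (0.85)(48.3)/538.3 = 7.6×10⁻² M
[Br⁻] = (9.3×10⁻²)(490)/538.3 = 8.5×10⁻² M
Q = [Pb²⁺][Br⁻]^2 = 5.5×10⁻⁴
Because Q > Ksp (5.5×10⁻⁴ vs 6.7×10⁻⁶), a precipitate of PbBr₂ forms.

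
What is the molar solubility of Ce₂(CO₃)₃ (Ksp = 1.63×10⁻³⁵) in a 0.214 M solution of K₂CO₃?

2.04×10⁻¹⁷ M

Ce₂(CO₃)₃(s) ⇌ 2 Ce³⁺(aq) + 3 CO₃²⁻(aq)
CO₃²⁻ is already present at 0.214 M. If s mol/L of Ce₂(CO₃)₃ dissolves, [Ce³⁺] = 2s while [CO₃²⁻] ≈ 0.214 M.
Ksp = [Ce³⁺]^2[CO₃²⁻]^3 = (2s)^2(0.214)^3
(2s)^2 = 1.63×10⁻³⁵ / (0.214)^3 = 1.66×10⁻³³
s = 2.04×10⁻¹⁷ M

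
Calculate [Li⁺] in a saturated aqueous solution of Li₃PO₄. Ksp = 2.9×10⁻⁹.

Li₃PO₄(s) ⇌ 3 Li⁺(aq) + PO₄³⁻(aq)
For each mole of Li₃PO₄ that dissolves per liter, [Li⁺] = 3s and [PO₄³⁻] = s; let s denote this solubility.
Ksp = [Li⁺]^3[PO₄³⁻] = (3s)^3 · s = 27s^4 = 2.9×10⁻⁹
s = 3.2×10⁻³ mol/L
[Li⁺] = 3s = 9.7×10⁻³ mol/L

9.7×10⁻³ M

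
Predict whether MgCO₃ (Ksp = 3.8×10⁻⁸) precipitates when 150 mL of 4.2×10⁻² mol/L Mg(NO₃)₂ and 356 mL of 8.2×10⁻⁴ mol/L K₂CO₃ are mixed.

Yes

The combined volume is 506 mL.
[Mg²⁺] = (4.2×10⁻²)(150)/506 = 1.2×10⁻² mol/L
[CO₃²⁻] = (8.2×10⁻⁴)(356)/506 = 5.8×10⁻⁴ mol/L
Q = [Mg²⁺][CO₃²⁻] = 7.2×10⁻⁶
Since Q (7.2×10⁻⁶) exceeds Ksp (3.8×10⁻⁸), MgCO₃ will precipitate.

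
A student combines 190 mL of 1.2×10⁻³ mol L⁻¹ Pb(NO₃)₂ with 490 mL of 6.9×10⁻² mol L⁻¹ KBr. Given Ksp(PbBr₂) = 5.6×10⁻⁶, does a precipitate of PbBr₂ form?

No

Total volume after mixing = 190 + 490 = 680 mL.
[Pb²⁺] = (1.2×10⁻³)(190)/680 = 3.4×10⁻⁴ mol L⁻¹
[Br⁻] = (6.9×10⁻²)(490)/680 = 5.0×10⁻² mol L⁻¹
Q = [Pb²⁺][Br⁻]^2 = 8.3×10⁻⁷
Since Q (8.3×10⁻⁷) is less than Ksp (5.6×10⁻⁶), no PbBr₂ precipitates.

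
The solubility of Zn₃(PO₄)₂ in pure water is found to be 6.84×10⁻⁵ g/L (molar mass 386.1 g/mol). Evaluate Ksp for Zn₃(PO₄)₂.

Ksp = 1.88×10⁻³²

Molar solubility s = (6.84×10⁻⁵ g/L) / (386.1 g/mol) = 1.7716×10⁻⁷ mol/L
Zn₃(PO₄)₂(s) ⇌ 3 Zn²⁺(aq) + 2 PO₄³⁻(aq)
With molar solubility s: [Zn²⁺] = 3s, [PO₄³⁻] = 2s.
Ksp = [Zn²⁺]^3[PO₄³⁻]^2 = (3s)^3 · (2s)^2 = 108s^5
Ksp = 108 × (1.7716×10⁻⁷)^5 = 1.88×10⁻³²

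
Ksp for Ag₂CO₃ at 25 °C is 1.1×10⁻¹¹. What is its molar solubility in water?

1.4×10⁻⁴ M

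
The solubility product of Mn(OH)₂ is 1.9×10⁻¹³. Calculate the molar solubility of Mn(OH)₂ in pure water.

Mn(OH)₂(s) ⇌ Mn²⁺(aq) + 2 OH⁻(aq)
With molar solubility s: [Mn²⁺] = s, [OH⁻] = 2s.
Ksp = [Mn²⁺][OH⁻]^2 = s · (2s)^2 = 4s^3
4s^3 = 1.9×10⁻¹³  ⇒  s^3 = 4.8×10⁻¹⁴
s = (4.8×10⁻¹⁴)^(1/3) = 3.6×10⁻⁵ mol L⁻¹

3.6×10⁻⁵ M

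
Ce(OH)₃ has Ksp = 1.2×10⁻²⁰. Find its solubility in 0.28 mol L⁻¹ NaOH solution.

5.5×10⁻¹⁹ M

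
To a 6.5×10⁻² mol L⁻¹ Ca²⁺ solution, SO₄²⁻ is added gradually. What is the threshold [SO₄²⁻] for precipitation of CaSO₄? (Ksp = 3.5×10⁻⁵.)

5.4×10⁻⁴ M

A salt starts to precipitate once the ion product Q reaches its Ksp.
CaSO₄(s) ⇌ Ca²⁺(aq) + SO₄²⁻(aq)
Ksp = [Ca²⁺][SO₄²⁻] = [SO₄²⁻](6.5×10⁻²)
[SO₄²⁻] = 3.5×10⁻⁵ / (6.5×10⁻²) = 5.4×10⁻⁴
[SO₄²⁻] = 5.4×10⁻⁴ mol L⁻¹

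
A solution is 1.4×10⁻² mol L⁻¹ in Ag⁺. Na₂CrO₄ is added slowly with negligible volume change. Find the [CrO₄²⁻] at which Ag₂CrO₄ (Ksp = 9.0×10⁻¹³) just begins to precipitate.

4.6×10⁻⁹ M

A salt starts to precipitate once the ion product Q reaches its Ksp.
Ag₂CrO₄(s) ⇌ 2 Ag⁺(aq) + CrO₄²⁻(aq)
Ksp = [Ag⁺]^2[CrO₄²⁻] = [CrO₄²⁻](1.4×10⁻²)^2
[CrO₄²⁻] = 9.0×10⁻¹³ / (1.4×10⁻²)^2 = 4.6×10⁻⁹
[CrO₄²⁻] = 4.6×10⁻⁹ mol L⁻¹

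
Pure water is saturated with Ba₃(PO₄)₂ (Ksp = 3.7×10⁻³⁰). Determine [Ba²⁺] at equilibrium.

1.5×10⁻⁶ M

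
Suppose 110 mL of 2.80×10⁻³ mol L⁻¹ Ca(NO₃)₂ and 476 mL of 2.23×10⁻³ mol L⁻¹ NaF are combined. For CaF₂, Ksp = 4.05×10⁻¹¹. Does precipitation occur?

Yes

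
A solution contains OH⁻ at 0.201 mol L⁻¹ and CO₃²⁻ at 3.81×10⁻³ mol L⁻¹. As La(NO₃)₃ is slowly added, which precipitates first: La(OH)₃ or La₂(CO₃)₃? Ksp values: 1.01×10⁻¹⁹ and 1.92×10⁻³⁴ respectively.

The threshold for precipitation is Q = Ksp.
For La(OH)₃: [La³⁺] = (Ksp/[OH⁻]^3) = 1.24×10⁻¹⁷ mol L⁻¹
For La₂(CO₃)₃: [La³⁺] = (Ksp/[CO₃²⁻]^3)^(1/2) = 5.89×10⁻¹⁴ mol L⁻¹
La(OH)₃ requires the lower [La³⁺], so it precipitates first.

La(OH)₃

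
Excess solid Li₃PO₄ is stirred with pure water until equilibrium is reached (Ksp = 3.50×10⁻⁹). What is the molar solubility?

3.37×10⁻³ M

Li₃PO₄(s) ⇌ 3 Li⁺(aq) + PO₄³⁻(aq)
With molar solubility s: [Li⁺] = 3s, [PO₄³⁻] = s.
Ksp = [Li⁺]^3[PO₄³⁻] = (3s)^3 · s = 27s^4
27s^4 = 3.50×10⁻⁹  ⇒  s^4 = 1.30×10⁻¹⁰
s = (1.30×10⁻¹⁰)^(1/4) = 3.37×10⁻³ M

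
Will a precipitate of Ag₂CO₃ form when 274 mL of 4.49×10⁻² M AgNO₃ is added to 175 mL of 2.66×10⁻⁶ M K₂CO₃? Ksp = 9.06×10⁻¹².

Total volume after mixing = 274 + 175 = 449 mL.
[Ag⁺] = (4.49×10⁻²)(274)/449 = 2.74×10⁻² M
[CO₃²⁻] = (2.66×10⁻⁶)(175)/449 = 1.04×10⁻⁶ M
Q = [Ag⁺]^2[CO₃²⁻] = 7.78×10⁻¹⁰
Since Q (7.78×10⁻¹⁰) exceeds Ksp (9.06×10⁻¹²), Ag₂CO₃ will precipitate.

Yes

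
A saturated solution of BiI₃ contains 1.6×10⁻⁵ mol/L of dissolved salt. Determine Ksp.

Ksp = 1.8×10⁻¹⁸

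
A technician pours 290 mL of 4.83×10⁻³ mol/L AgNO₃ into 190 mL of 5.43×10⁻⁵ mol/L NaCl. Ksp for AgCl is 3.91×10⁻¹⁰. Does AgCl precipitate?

Total volume after mixing = 290 + 190 = 480 mL.
[Ag⁺] = (4.83×10⁻³)(290)/480 = 2.92×10⁻³ mol/L
[Cl⁻] = (5.43×10⁻⁵)(190)/480 = 2.15×10⁻⁵ mol/L
Q = [Ag⁺][Cl⁻] = 6.27×10⁻⁸
Since Q (6.27×10⁻⁸) exceeds Ksp (3.91×10⁻¹⁰), AgCl will precipitate.

Yes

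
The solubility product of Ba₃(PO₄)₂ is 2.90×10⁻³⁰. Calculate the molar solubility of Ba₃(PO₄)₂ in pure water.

4.85×10⁻⁷ M

Ba₃(PO₄)₂(s) ⇌ 3 Ba²⁺(aq) + 2 PO₄³⁻(aq)
Let s be the molar solubility. Then [Ba²⁺] = 3s and [PO₄³⁻] = 2s.
Ksp = [Ba²⁺]^3[PO₄³⁻]^2 = (3s)^3 · (2s)^2 = 108s^5
108s^5 = 2.90×10⁻³⁰  ⇒  s^5 = 2.69×10⁻³²
s = (2.69×10⁻³²)^(1/5) = 4.85×10⁻⁷ mol L⁻¹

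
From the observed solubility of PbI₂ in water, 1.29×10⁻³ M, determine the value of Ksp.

Ksp = 8.59×10⁻⁹

PbI₂(s) ⇌ Pb²⁺(aq) + 2 I⁻(aq)
If s mol/L of PbI₂ dissolves, [Pb²⁺] = s and [I⁻] = 2s.
Ksp = [Pb²⁺][I⁻]^2 = s · (2s)^2 = 4s^3
Ksp = 4 × (1.29×10⁻³)^3 = 8.59×10⁻⁹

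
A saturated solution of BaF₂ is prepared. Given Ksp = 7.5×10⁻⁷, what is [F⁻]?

BaF₂(s) ⇌ Ba²⁺(aq) + 2 F⁻(aq)
With molar solubility s: [Ba²⁺] = s, [F⁻] = 2s.
Ksp = [Ba²⁺][F⁻]^2 = s · (2s)^2 = 4s^3 = 7.5×10⁻⁷
s = 5.7×10⁻³ M
[F⁻] = 2s = 1.1×10⁻² M

1.1×10⁻² M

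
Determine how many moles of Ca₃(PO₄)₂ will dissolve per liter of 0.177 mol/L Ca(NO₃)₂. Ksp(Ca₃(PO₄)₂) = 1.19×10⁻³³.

Ca₃(PO₄)₂(s) ⇌ 3 Ca²⁺(aq) + 2 PO₄³⁻(aq)
Ca²⁺ is already present at 0.177 mol/L. If s mol/L of Ca₃(PO₄)₂ dissolves, [PO₄³⁻] = 2s while [Ca²⁺] ≈ 0.177 mol/L.
Ksp = [Ca²⁺]^3[PO₄³⁻]^2 = (0.177)^3(2s)^2
(2s)^2 = 1.19×10⁻³³ / (0.177)^3 = 2.15×10⁻³¹
s = 2.32×10⁻¹⁶ mol/L

2.32×10⁻¹⁶ M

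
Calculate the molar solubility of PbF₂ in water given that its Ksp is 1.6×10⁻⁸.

1.6×10⁻³ M

PbF₂(s) ⇌ Pb²⁺(aq) + 2 F⁻(aq)
For each mole of PbF₂ that dissolves per liter, [Pb²⁺] = s and [F⁻] = 2s; let s denote this solubility.
Ksp = [Pb²⁺][F⁻]^2 = s · (2s)^2 = 4s^3
4s^3 = 1.6×10⁻⁸  ⇒  s^3 = 4.0×10⁻⁹
s = 1.6×10⁻³ mol L⁻¹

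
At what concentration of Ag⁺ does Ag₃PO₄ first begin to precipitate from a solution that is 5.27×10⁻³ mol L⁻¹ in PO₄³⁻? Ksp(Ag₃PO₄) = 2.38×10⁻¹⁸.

7.67×10⁻⁶ M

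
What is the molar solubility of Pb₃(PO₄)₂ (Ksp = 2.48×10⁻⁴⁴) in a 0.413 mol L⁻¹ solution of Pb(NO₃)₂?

2.97×10⁻²² M

Pb₃(PO₄)₂(s) ⇌ 3 Pb²⁺(aq) + 2 PO₄³⁻(aq)
Let s be the solubility of Pb₃(PO₄)₂ here. The common ion gives [Pb²⁺] ≈ 0.413 mol L⁻¹, and [PO₄³⁻] = 2s.
Ksp = [Pb²⁺]^3[PO₄³⁻]^2 = (0.413)^3(2s)^2
(2s)^2 = 2.48×10⁻⁴⁴ / (0.413)^3 = 3.52×10⁻⁴³
s = 2.97×10⁻²² mol L⁻¹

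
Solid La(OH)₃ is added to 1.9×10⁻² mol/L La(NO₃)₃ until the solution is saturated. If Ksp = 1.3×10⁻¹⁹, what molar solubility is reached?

La(OH)₃(s) ⇌ La³⁺(aq) + 3 OH⁻(aq)
La³⁺ is already present at 1.9×10⁻² mol/L. If s mol/L of La(OH)₃ dissolves, [OH⁻] = 3s while [La³⁺] ≈ 1.9×10⁻² mol/L.
Ksp = [La³⁺][OH⁻]^3 = (1.9×10⁻²)(3s)^3
(3s)^3 = 1.3×10⁻¹⁹ / (1.9×10⁻²) = 6.8×10⁻¹⁸
s = 6.3×10⁻⁷ mol/L

6.3×10⁻⁷ M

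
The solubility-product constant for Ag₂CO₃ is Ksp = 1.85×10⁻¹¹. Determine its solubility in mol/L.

1.67×10⁻⁴ M

Ag₂CO₃(s) ⇌ 2 Ag⁺(aq) + CO₃²⁻(aq)
If s mol/L of Ag₂CO₃ dissolves, [Ag⁺] = 2s and [CO₃²⁻] = s.
Ksp = [Ag⁺]^2[CO₃²⁻] = (2s)^2 · s = 4s^3
4s^3 = 1.85×10⁻¹¹  ⇒  s^3 = 4.63×10⁻¹²
s = 1.67×10⁻⁴ mol L⁻¹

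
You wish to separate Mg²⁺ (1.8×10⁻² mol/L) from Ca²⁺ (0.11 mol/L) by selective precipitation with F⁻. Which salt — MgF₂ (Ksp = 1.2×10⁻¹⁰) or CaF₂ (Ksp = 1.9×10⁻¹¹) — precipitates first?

CaF₂

Precipitation of each salt begins when its ion product equals Ksp.
For MgF₂: [F⁻] = (Ksp/[Mg²⁺])^(1/2) = 8.2×10⁻⁵ mol/L
For CaF₂: [F⁻] = (Ksp/[Ca²⁺])^(1/2) = 1.3×10⁻⁵ mol/L
The smaller threshold [F⁻] is reached first, so CaF₂ precipitates first.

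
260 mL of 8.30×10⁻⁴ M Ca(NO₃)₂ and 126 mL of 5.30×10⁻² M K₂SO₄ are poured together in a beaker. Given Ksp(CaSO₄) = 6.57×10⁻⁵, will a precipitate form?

Total volume after mixing = 260 + 126 = 386 mL.
[Ca²⁺] = (8.30×10⁻⁴)(260)/386 = 5.59×10⁻⁴ M
[SO₄²⁻] = (5.30×10⁻²)(126)/386 = 1.73×10⁻² M
Q = [Ca²⁺][SO₄²⁻] = 9.67×10⁻⁶
Since Q (9.67×10⁻⁶) is less than Ksp (6.57×10⁻⁵), no CaSO₄ precipitates.

No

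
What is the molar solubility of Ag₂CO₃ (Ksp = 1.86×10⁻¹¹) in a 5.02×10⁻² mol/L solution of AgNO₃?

Ag₂CO₃(s) ⇌ 2 Ag⁺(aq) + CO₃²⁻(aq)
Let s be the solubility of Ag₂CO₃ here. The common ion gives [Ag⁺] ≈ 5.02×10⁻² mol/L, and [CO₃²⁻] = s.
Ksp = [Ag⁺]^2[CO₃²⁻] = (5.02×10⁻²)^2s
s = 1.86×10⁻¹¹ / (5.02×10⁻²)^2 = 7.38×10⁻⁹
s = 7.38×10⁻⁹ mol/L

7.38×10⁻⁹ M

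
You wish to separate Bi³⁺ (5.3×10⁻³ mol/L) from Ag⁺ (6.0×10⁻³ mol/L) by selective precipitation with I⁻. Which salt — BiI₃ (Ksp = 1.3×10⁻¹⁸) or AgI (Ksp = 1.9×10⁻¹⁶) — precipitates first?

Each salt precipitates once Q = Ksp for that salt.
For BiI₃: [I⁻] = (Ksp/[Bi³⁺])^(1/3) = 6.3×10⁻⁶ mol/L
For AgI: [I⁻] = (Ksp/[Ag⁺]) = 3.2×10⁻¹⁴ mol/L
Since AgI needs less I⁻ to reach saturation, it precipitates first.

AgI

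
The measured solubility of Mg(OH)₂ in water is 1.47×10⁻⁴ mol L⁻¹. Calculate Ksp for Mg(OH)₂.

Ksp = 1.27×10⁻¹¹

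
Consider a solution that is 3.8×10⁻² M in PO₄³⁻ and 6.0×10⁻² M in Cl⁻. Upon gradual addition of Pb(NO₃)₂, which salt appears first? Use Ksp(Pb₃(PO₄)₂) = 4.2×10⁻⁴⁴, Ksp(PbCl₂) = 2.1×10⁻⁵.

Precipitation of each salt begins when its ion product equals Ksp.
For Pb₃(PO₄)₂: [Pb²⁺] = (Ksp/[PO₄³⁻]^2)^(1/3) = 3.1×10⁻¹⁴ M
For PbCl₂: [Pb²⁺] = (Ksp/[Cl⁻]^2) = 5.8×10⁻³ M
Pb₃(PO₄)₂ requires the lower [Pb²⁺], so it precipitates first.

Pb₃(PO₄)₂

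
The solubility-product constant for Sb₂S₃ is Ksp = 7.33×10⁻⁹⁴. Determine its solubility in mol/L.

9.25×10⁻²⁰ M

Sb₂S₃(s) ⇌ 2 Sb³⁺(aq) + 3 S²⁻(aq)
Call the molar solubility s, so that [Sb³⁺] = 2s and [S²⁻] = 3s.
Ksp = [Sb³⁺]^2[S²⁻]^3 = (2s)^2 · (3s)^3 = 108s^5
108s^5 = 7.33×10⁻⁹⁴  ⇒  s^5 = 6.79×10⁻⁹⁶
s = (6.79×10⁻⁹⁶)^(1/5) = 9.25×10⁻²⁰ M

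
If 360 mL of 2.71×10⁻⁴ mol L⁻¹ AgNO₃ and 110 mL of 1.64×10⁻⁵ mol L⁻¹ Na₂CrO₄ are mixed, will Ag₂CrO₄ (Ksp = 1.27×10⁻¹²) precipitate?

No

Total volume after mixing = 360 + 110 = 470 mL.
[Ag⁺] = (2.71×10⁻⁴)(360)/470 = 2.08×10⁻⁴ mol L⁻¹
[CrO₄²⁻] = (1.64×10⁻⁵)(110)/470 = 3.84×10⁻⁶ mol L⁻¹
Q = [Ag⁺]^2[CrO₄²⁻] = 1.65×10⁻¹³
Q < Ksp (1.65×10⁻¹³ vs 1.27×10⁻¹²); the solution remains unsaturated and no precipitate forms.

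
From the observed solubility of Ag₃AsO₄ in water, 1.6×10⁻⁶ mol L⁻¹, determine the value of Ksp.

Ksp = 1.8×10⁻²²

Ag₃AsO₄(s) ⇌ 3 Ag⁺(aq) + AsO₄³⁻(aq)
Let s be the molar solubility. Then [Ag⁺] = 3s and [AsO₄³⁻] = s.
Ksp = [Ag⁺]^3[AsO₄³⁻] = (3s)^3 · s = 27s^4
Ksp = 27 × (1.6×10⁻⁶)^4 = 1.8×10⁻²²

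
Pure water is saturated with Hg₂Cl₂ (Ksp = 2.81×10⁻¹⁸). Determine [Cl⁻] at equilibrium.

1.78×10⁻⁶ M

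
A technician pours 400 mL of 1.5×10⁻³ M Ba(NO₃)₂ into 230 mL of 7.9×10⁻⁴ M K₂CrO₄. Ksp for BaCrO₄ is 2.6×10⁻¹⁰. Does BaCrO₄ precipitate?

The combined volume is 630 mL.
[Ba²⁺] = (1.5×10⁻³)(400)/630 = 9.5×10⁻⁴ M
[CrO₄²⁻] = (7.9×10⁻⁴)(230)/630 = 2.9×10⁻⁴ M
Q = [Ba²⁺][CrO₄²⁻] = 2.7×10⁻⁷
Since Q (2.7×10⁻⁷) exceeds Ksp (2.6×10⁻¹⁰), BaCrO₄ will precipitate.

Yes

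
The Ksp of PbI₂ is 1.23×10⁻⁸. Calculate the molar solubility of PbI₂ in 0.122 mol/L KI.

8.26×10⁻⁷ M

PbI₂(s) ⇌ Pb²⁺(aq) + 2 I⁻(aq)
I⁻ is already present at 0.122 mol/L. If s mol/L of PbI₂ dissolves, [Pb²⁺] = s while [I⁻] ≈ 0.122 mol/L.
Ksp = [Pb²⁺][I⁻]^2 = s(0.122)^2
s = 1.23×10⁻⁸ / (0.122)^2 = 8.26×10⁻⁷
s = 8.26×10⁻⁷ mol/L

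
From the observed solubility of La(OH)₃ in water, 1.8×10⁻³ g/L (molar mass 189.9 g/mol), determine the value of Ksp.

Molar solubility s = (1.8×10⁻³ g/L) / (189.9 g/mol) = 9.479×10⁻⁶ mol/L
La(OH)₃(s) ⇌ La³⁺(aq) + 3 OH⁻(aq)
Call the molar solubility s, so that [La³⁺] = s and [OH⁻] = 3s.
Ksp = [La³⁺][OH⁻]^3 = s · (3s)^3 = 27s^4
Ksp = 27 × (9.479×10⁻⁶)^4 = 2.2×10⁻¹⁹

Ksp = 2.2×10⁻¹⁹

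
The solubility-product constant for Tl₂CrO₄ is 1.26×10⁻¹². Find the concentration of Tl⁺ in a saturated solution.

Tl₂CrO₄(s) ⇌ 2 Tl⁺(aq) + CrO₄²⁻(aq)
If s mol/L of Tl₂CrO₄ dissolves, [Tl⁺] = 2s and [CrO₄²⁻] = s.
Ksp = [Tl⁺]^2[CrO₄²⁻] = (2s)^2 · s = 4s^3 = 1.26×10⁻¹²
s = 6.80×10⁻⁵ mol/L
[Tl⁺] = 2s = 1.36×10⁻⁴ mol/L

1.36×10⁻⁴ M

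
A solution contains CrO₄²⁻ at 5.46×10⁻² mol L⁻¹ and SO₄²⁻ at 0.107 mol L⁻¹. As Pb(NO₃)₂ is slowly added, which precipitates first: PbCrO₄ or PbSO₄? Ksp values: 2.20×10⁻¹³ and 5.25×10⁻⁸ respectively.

Precipitation begins when Q = Ksp.
For PbCrO₄: [Pb²⁺] = (Ksp/[CrO₄²⁻]) = 4.03×10⁻¹² mol L⁻¹
For PbSO₄: [Pb²⁺] = (Ksp/[SO₄²⁻]) = 4.91×10⁻⁷ mol L⁻¹
PbCrO₄ requires the lower [Pb²⁺], so it precipitates first.

PbCrO₄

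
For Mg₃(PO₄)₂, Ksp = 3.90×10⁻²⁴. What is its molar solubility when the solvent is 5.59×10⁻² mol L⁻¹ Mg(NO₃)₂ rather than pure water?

Mg₃(PO₄)₂(s) ⇌ 3 Mg²⁺(aq) + 2 PO₄³⁻(aq)
With Mg²⁺ already at 5.59×10⁻² mol L⁻¹ and s small, take [Mg²⁺] ≈ 5.59×10⁻² mol L⁻¹ and [PO₄³⁻] = 2s.
Ksp = [Mg²⁺]^3[PO₄³⁻]^2 = (5.59×10⁻²)^3(2s)^2
(2s)^2 = 3.90×10⁻²⁴ / (5.59×10⁻²)^3 = 2.23×10⁻²⁰
s = 7.47×10⁻¹¹ mol L⁻¹

7.47×10⁻¹¹ M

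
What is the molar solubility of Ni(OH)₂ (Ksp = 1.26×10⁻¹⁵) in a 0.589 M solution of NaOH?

Ni(OH)₂(s) ⇌ Ni²⁺(aq) + 2 OH⁻(aq)
The solution already contains OH⁻ at 0.589 M. Let s be the molar solubility of Ni(OH)₂.
[OH⁻] ≈ 0.589 M (common ion dominates); [Ni²⁺] = s.
Ksp = [Ni²⁺][OH⁻]^2 = s(0.589)^2
s = 1.26×10⁻¹⁵ / (0.589)^2 = 3.63×10⁻¹⁵
s = 3.63×10⁻¹⁵ M

3.63×10⁻¹⁵ M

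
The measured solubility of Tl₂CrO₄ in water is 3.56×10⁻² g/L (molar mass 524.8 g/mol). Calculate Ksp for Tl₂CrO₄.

s = (3.56×10⁻² g L⁻¹)/(524.8 g mol⁻¹) = 6.7835×10⁻⁵ M
Tl₂CrO₄(s) ⇌ 2 Tl⁺(aq) + CrO₄²⁻(aq)
With molar solubility s: [Tl⁺] = 2s, [CrO₄²⁻] = s.
Ksp = [Tl⁺]^2[CrO₄²⁻] = (2s)^2 · s = 4s^3
Ksp = 4 × (6.7835×10⁻⁵)^3 = 1.25×10⁻¹²

Ksp = 1.25×10⁻¹²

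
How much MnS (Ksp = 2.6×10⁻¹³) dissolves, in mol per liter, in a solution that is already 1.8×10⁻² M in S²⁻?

1.4×10⁻¹¹ M

MnS(s) ⇌ Mn²⁺(aq) + S²⁻(aq)
S²⁻ is already present at 1.8×10⁻² M. If s mol/L of MnS dissolves, [Mn²⁺] = s while [S²⁻] ≈ 1.8×10⁻² M.
Ksp = [Mn²⁺][S²⁻] = s(1.8×10⁻²)
s = 2.6×10⁻¹³ / (1.8×10⁻²) = 1.4×10⁻¹¹
s = 1.4×10⁻¹¹ M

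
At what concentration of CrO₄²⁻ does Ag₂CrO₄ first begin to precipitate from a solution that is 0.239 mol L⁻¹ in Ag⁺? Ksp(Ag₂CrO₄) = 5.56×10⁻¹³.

Precipitation of each salt begins when its ion product equals Ksp.
Ag₂CrO₄(s) ⇌ 2 Ag⁺(aq) + CrO₄²⁻(aq)
Ksp = [Ag⁺]^2[CrO₄²⁻] = [CrO₄²⁻](0.239)^2
[CrO₄²⁻] = 5.56×10⁻¹³ / (0.239)^2 = 9.73×10⁻¹²
[CrO₄²⁻] = 9.73×10⁻¹² mol L⁻¹

9.73×10⁻¹² M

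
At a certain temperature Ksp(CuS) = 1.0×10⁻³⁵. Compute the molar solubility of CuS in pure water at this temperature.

3.2×10⁻¹⁸ M

CuS(s) ⇌ Cu²⁺(aq) + S²⁻(aq)
For each mole of CuS that dissolves per liter, [Cu²⁺] = s and [S²⁻] = s; let s denote this solubility.
Ksp = [Cu²⁺][S²⁻] = s · s = s^2
s^2 = 1.0×10⁻³⁵
Taking the 2nd root, s = 3.2×10⁻¹⁸ M.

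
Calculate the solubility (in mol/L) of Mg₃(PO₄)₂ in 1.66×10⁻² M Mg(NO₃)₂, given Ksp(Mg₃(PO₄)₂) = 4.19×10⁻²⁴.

4.79×10⁻¹⁰ M

Mg₃(PO₄)₂(s) ⇌ 3 Mg²⁺(aq) + 2 PO₄³⁻(aq)
Mg²⁺ is already present at 1.66×10⁻² M. If s mol/L of Mg₃(PO₄)₂ dissolves, [PO₄³⁻] = 2s while [Mg²⁺] ≈ 1.66×10⁻² M.
Ksp = [Mg²⁺]^3[PO₄³⁻]^2 = (1.66×10⁻²)^3(2s)^2
(2s)^2 = 4.19×10⁻²⁴ / (1.66×10⁻²)^3 = 9.16×10⁻¹⁹
s = 4.79×10⁻¹⁰ M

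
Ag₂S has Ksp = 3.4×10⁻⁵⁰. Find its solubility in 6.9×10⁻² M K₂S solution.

3.5×10⁻²⁵ M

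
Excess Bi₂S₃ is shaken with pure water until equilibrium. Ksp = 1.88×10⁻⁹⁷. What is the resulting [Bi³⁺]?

3.54×10⁻²⁰ M

Bi₂S₃(s) ⇌ 2 Bi³⁺(aq) + 3 S²⁻(aq)
If s mol/L of Bi₂S₃ dissolves, [Bi³⁺] = 2s and [S²⁻] = 3s.
Ksp = [Bi³⁺]^2[S²⁻]^3 = (2s)^2 · (3s)^3 = 108s^5 = 1.88×10⁻⁹⁷
s = 1.77×10⁻²⁰ M
[Bi³⁺] = 2s = 3.54×10⁻²⁰ M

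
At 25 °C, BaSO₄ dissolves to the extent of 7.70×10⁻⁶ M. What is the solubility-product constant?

Ksp = 5.93×10⁻¹¹

BaSO₄(s) ⇌ Ba²⁺(aq) + SO₄²⁻(aq)
If s mol/L of BaSO₄ dissolves, [Ba²⁺] = s and [SO₄²⁻] = s.
Ksp = [Ba²⁺][SO₄²⁻] = s · s = s^2
Ksp = (7.70×10⁻⁶)^2 = 5.93×10⁻¹¹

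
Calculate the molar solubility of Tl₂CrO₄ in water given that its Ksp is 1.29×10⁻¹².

Tl₂CrO₄(s) ⇌ 2 Tl⁺(aq) + CrO₄²⁻(aq)
With molar solubility s: [Tl⁺] = 2s, [CrO₄²⁻] = s.
Ksp = [Tl⁺]^2[CrO₄²⁻] = (2s)^2 · s = 4s^3
4s^3 = 1.29×10⁻¹²  ⇒  s^3 = 3.23×10⁻¹³
s = 6.86×10⁻⁵ mol/L

6.86×10⁻⁵ M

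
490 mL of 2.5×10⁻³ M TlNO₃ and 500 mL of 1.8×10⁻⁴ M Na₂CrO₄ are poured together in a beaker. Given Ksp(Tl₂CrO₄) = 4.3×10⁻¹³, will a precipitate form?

The combined volume is 990 mL.
[Tl⁺] = (2.5×10⁻³)(490)/990 = 1.2×10⁻³ M
[CrO₄²⁻] = (1.8×10⁻⁴)(500)/990 = 9.1×10⁻⁵ M
Q = [Tl⁺]^2[CrO₄²⁻] = 1.4×10⁻¹⁰
Because Q > Ksp (1.4×10⁻¹⁰ vs 4.3×10⁻¹³), a precipitate of Tl₂CrO₄ forms.

Yes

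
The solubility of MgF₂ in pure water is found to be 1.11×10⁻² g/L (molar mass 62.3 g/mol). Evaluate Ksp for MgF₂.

Ksp = 2.26×10⁻¹¹

s = (1.11×10⁻² g L⁻¹)/(62.3 g mol⁻¹) = 1.7817×10⁻⁴ M
MgF₂(s) ⇌ Mg²⁺(aq) + 2 F⁻(aq)
With molar solubility s: [Mg²⁺] = s, [F⁻] = 2s.
Ksp = [Mg²⁺][F⁻]^2 = s · (2s)^2 = 4s^3
Ksp = 4 × (1.7817×10⁻⁴)^3 = 2.26×10⁻¹¹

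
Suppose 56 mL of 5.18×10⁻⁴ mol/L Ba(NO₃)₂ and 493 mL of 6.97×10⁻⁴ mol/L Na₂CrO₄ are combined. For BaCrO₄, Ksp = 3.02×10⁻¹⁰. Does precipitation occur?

The combined volume is 549 mL.
[Ba²⁺] = (5.18×10⁻⁴)(56)/549 = 5.28×10⁻⁵ mol/L
[CrO₄²⁻] = (6.97×10⁻⁴)(493)/549 = 6.26×10⁻⁴ mol/L
Q = [Ba²⁺][CrO₄²⁻] = 3.31×10⁻⁸
Because Q > Ksp (3.31×10⁻⁸ vs 3.02×10⁻¹⁰), a precipitate of BaCrO₄ forms.

Yes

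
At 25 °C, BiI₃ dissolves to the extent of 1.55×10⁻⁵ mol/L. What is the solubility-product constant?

Ksp = 1.56×10⁻¹⁸

BiI₃(s) ⇌ Bi³⁺(aq) + 3 I⁻(aq)
Let s be the molar solubility. Then [Bi³⁺] = s and [I⁻] = 3s.
Ksp = [Bi³⁺][I⁻]^3 = s · (3s)^3 = 27s^4
Ksp = 27 × (1.55×10⁻⁵)^4 = 1.56×10⁻¹⁸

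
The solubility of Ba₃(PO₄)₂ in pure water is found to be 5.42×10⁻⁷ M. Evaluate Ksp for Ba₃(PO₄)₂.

Ksp = 5.05×10⁻³⁰

Ba₃(PO₄)₂(s) ⇌ 3 Ba²⁺(aq) + 2 PO₄³⁻(aq)
If s mol/L of Ba₃(PO₄)₂ dissolves, [Ba²⁺] = 3s and [PO₄³⁻] = 2s.
Ksp = [Ba²⁺]^3[PO₄³⁻]^2 = (3s)^3 · (2s)^2 = 108s^5
Ksp = 108 × (5.42×10⁻⁷)^5 = 5.05×10⁻³⁰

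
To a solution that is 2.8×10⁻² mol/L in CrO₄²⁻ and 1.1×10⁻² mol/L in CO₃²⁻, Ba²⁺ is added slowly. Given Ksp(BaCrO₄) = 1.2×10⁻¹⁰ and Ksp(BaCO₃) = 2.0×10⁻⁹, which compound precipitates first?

BaCrO₄

A salt starts to precipitate once the ion product Q reaches its Ksp.
For BaCrO₄: [Ba²⁺] = (Ksp/[CrO₄²⁻]) = 4.3×10⁻⁹ mol/L
For BaCO₃: [Ba²⁺] = (Ksp/[CO₃²⁻]) = 1.8×10⁻⁷ mol/L
BaCrO₄ requires the lower [Ba²⁺], so it precipitates first.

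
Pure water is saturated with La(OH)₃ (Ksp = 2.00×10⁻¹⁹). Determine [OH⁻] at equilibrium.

2.78×10⁻⁵ M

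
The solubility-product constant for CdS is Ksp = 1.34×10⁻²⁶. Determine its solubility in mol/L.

CdS(s) ⇌ Cd²⁺(aq) + S²⁻(aq)
For each mole of CdS that dissolves per liter, [Cd²⁺] = s and [S²⁻] = s; let s denote this solubility.
Ksp = [Cd²⁺][S²⁻] = s · s = s^2
s^2 = 1.34×10⁻²⁶
s = (1.34×10⁻²⁶)^(1/2) = 1.16×10⁻¹³ mol/L

1.16×10⁻¹³ M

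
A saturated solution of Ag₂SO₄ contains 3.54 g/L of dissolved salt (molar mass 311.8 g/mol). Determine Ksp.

Ksp = 5.85×10⁻⁶

s = (3.54 g L⁻¹)/(311.8 g mol⁻¹) = 1.1353×10⁻² M
Ag₂SO₄(s) ⇌ 2 Ag⁺(aq) + SO₄²⁻(aq)
Call the molar solubility s, so that [Ag⁺] = 2s and [SO₄²⁻] = s.
Ksp = [Ag⁺]^2[SO₄²⁻] = (2s)^2 · s = 4s^3
Ksp = 4 × (1.1353×10⁻²)^3 = 5.85×10⁻⁶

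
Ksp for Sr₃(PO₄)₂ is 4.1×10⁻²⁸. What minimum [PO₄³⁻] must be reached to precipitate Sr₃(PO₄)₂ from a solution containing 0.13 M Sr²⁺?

Precipitation begins when Q = Ksp.
Sr₃(PO₄)₂(s) ⇌ 3 Sr²⁺(aq) + 2 PO₄³⁻(aq)
Ksp = [Sr²⁺]^3[PO₄³⁻]^2 = [PO₄³⁻]^2(0.13)^3
[PO₄³⁻]^2 = 4.1×10⁻²⁸ / (0.13)^3 = 1.9×10⁻²⁵
[PO₄³⁻] = 4.3×10⁻¹³ M

4.3×10⁻¹³ M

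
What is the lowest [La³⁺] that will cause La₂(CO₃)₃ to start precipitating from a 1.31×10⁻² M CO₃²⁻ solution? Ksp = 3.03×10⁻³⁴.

1.16×10⁻¹⁴ M

Precipitation begins when Q = Ksp.
La₂(CO₃)₃(s) ⇌ 2 La³⁺(aq) + 3 CO₃²⁻(aq)
Ksp = [La³⁺]^2[CO₃²⁻]^3 = [La³⁺]^2(1.31×10⁻²)^3
[La³⁺]^2 = 3.03×10⁻³⁴ / (1.31×10⁻²)^3 = 1.35×10⁻²⁸
[La³⁺] = 1.16×10⁻¹⁴ M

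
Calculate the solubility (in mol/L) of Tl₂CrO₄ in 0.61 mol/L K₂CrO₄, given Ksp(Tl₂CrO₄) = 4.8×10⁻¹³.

Tl₂CrO₄(s) ⇌ 2 Tl⁺(aq) + CrO₄²⁻(aq)
With CrO₄²⁻ already at 0.61 mol/L and s small, take [CrO₄²⁻] ≈ 0.61 mol/L and [Tl⁺] = 2s.
Ksp = [Tl⁺]^2[CrO₄²⁻] = (2s)^2(0.61)
(2s)^2 = 4.8×10⁻¹³ / (0.61) = 7.9×10⁻¹³
s = 4.4×10⁻⁷ mol/L

4.4×10⁻⁷ M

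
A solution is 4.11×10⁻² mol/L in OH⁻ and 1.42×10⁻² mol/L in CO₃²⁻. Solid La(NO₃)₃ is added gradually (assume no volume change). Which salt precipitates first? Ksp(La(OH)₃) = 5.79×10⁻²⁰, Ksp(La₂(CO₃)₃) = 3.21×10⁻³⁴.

The threshold for precipitation is Q = Ksp.
For La(OH)₃: [La³⁺] = (Ksp/[OH⁻]^3) = 8.34×10⁻¹⁶ mol/L
For La₂(CO₃)₃: [La³⁺] = (Ksp/[CO₃²⁻]^3)^(1/2) = 1.06×10⁻¹⁴ mol/L
La(OH)₃ requires the lower [La³⁺], so it precipitates first.

La(OH)₃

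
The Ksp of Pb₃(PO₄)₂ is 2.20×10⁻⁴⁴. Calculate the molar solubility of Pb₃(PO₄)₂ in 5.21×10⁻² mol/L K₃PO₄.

6.70×10⁻¹⁵ M

Pb₃(PO₄)₂(s) ⇌ 3 Pb²⁺(aq) + 2 PO₄³⁻(aq)
Let s be the solubility of Pb₃(PO₄)₂ here. The common ion gives [PO₄³⁻] ≈ 5.21×10⁻² mol/L, and [Pb²⁺] = 3s.
Ksp = [Pb²⁺]^3[PO₄³⁻]^2 = (3s)^3(5.21×10⁻²)^2
(3s)^3 = 2.20×10⁻⁴⁴ / (5.21×10⁻²)^2 = 8.10×10⁻⁴²
s = 6.70×10⁻¹⁵ mol/L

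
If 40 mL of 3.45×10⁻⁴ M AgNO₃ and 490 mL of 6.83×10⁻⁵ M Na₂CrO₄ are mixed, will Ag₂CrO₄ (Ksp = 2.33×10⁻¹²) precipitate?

No

Total volume after mixing = 40 + 490 = 530 mL.
[Ag⁺] = (3.45×10⁻⁴)(40)/530 = 2.60×10⁻⁵ M
[CrO₄²⁻] = (6.83×10⁻⁵)(490)/530 = 6.31×10⁻⁵ M
Q = [Ag⁺]^2[CrO₄²⁻] = 4.28×10⁻¹⁴
Q < Ksp (4.28×10⁻¹⁴ vs 2.33×10⁻¹²); the solution remains unsaturated and no precipitate forms.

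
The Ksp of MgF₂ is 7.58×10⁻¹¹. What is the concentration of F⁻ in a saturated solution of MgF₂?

5.33×10⁻⁴ M

MgF₂(s) ⇌ Mg²⁺(aq) + 2 F⁻(aq)
If s mol/L of MgF₂ dissolves, [Mg²⁺] = s and [F⁻] = 2s.
Ksp = [Mg²⁺][F⁻]^2 = s · (2s)^2 = 4s^3 = 7.58×10⁻¹¹
s = 2.67×10⁻⁴ mol L⁻¹
[F⁻] = 2s = 5.33×10⁻⁴ mol L⁻¹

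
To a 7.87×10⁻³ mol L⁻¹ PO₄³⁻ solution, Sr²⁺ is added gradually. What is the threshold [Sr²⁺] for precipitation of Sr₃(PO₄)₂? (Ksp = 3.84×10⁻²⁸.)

1.84×10⁻⁸ M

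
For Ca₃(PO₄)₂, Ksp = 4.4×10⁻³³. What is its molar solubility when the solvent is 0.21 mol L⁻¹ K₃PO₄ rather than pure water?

1.5×10⁻¹¹ M

Ca₃(PO₄)₂(s) ⇌ 3 Ca²⁺(aq) + 2 PO₄³⁻(aq)
PO₄³⁻ is already present at 0.21 mol L⁻¹. If s mol/L of Ca₃(PO₄)₂ dissolves, [Ca²⁺] = 3s while [PO₄³⁻] ≈ 0.21 mol L⁻¹.
Ksp = [Ca²⁺]^3[PO₄³⁻]^2 = (3s)^3(0.21)^2
(3s)^3 = 4.4×10⁻³³ / (0.21)^2 = 1.0×10⁻³¹
s = 1.5×10⁻¹¹ mol L⁻¹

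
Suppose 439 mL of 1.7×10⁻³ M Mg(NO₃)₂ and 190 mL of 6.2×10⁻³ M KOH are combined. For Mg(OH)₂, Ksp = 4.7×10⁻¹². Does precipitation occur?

Yes

The combined volume is 629 mL.
[Mg²⁺] = (1.7×10⁻³)(439)/629 = 1.2×10⁻³ M
[OH⁻] = (6.2×10⁻³)(190)/629 = 1.9×10⁻³ M
Q = [Mg²⁺][OH⁻]^2 = 4.2×10⁻⁹
Because Q > Ksp (4.2×10⁻⁹ vs 4.7×10⁻¹²), a precipitate of Mg(OH)₂ forms.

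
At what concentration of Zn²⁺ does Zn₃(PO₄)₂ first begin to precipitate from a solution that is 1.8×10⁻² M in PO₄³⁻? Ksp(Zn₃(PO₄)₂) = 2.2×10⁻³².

Precipitation of each salt begins when its ion product equals Ksp.
Zn₃(PO₄)₂(s) ⇌ 3 Zn²⁺(aq) + 2 PO₄³⁻(aq)
Ksp = [Zn²⁺]^3[PO₄³⁻]^2 = [Zn²⁺]^3(1.8×10⁻²)^2
[Zn²⁺]^3 = 2.2×10⁻³² / (1.8×10⁻²)^2 = 6.8×10⁻²⁹
[Zn²⁺] = 4.1×10⁻¹⁰ M

4.1×10⁻¹⁰ M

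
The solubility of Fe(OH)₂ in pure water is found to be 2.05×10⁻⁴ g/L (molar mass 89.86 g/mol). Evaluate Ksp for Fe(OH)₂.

Convert to molarity: s = 2.05×10⁻⁴ / 89.86 = 2.2813×10⁻⁶ mol/L
Fe(OH)₂(s) ⇌ Fe²⁺(aq) + 2 OH⁻(aq)
If s mol/L of Fe(OH)₂ dissolves, [Fe²⁺] = s and [OH⁻] = 2s.
Ksp = [Fe²⁺][OH⁻]^2 = s · (2s)^2 = 4s^3
Ksp = 4 × (2.2813×10⁻⁶)^3 = 4.75×10⁻¹⁷

Ksp = 4.75×10⁻¹⁷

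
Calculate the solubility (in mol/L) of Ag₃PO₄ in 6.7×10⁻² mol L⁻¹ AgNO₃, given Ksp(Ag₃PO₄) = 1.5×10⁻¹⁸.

5.0×10⁻¹⁵ M

Ag₃PO₄(s) ⇌ 3 Ag⁺(aq) + PO₄³⁻(aq)
Let s be the solubility of Ag₃PO₄ here. The common ion gives [Ag⁺] ≈ 6.7×10⁻² mol L⁻¹, and [PO₄³⁻] = s.
Ksp = [Ag⁺]^3[PO₄³⁻] = (6.7×10⁻²)^3s
s = 1.5×10⁻¹⁸ / (6.7×10⁻²)^3 = 5.0×10⁻¹⁵
s = 5.0×10⁻¹⁵ mol L⁻¹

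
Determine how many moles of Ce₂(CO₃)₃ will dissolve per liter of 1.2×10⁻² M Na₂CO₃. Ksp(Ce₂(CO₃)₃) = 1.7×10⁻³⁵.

1.6×10⁻¹⁵ M

Ce₂(CO₃)₃(s) ⇌ 2 Ce³⁺(aq) + 3 CO₃²⁻(aq)
The solution already contains CO₃²⁻ at 1.2×10⁻² M. Let s be the molar solubility of Ce₂(CO₃)₃.
[CO₃²⁻] ≈ 1.2×10⁻² M (common ion dominates); [Ce³⁺] = 2s.
Ksp = [Ce³⁺]^2[CO₃²⁻]^3 = (2s)^2(1.2×10⁻²)^3
(2s)^2 = 1.7×10⁻³⁵ / (1.2×10⁻²)^3 = 9.8×10⁻³⁰
s = 1.6×10⁻¹⁵ M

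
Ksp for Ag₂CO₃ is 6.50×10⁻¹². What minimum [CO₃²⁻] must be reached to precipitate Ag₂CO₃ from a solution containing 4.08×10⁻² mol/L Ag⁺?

A salt starts to precipitate once the ion product Q reaches its Ksp.
Ag₂CO₃(s) ⇌ 2 Ag⁺(aq) + CO₃²⁻(aq)
Ksp = [Ag⁺]^2[CO₃²⁻] = [CO₃²⁻](4.08×10⁻²)^2
[CO₃²⁻] = 6.50×10⁻¹² / (4.08×10⁻²)^2 = 3.90×10⁻⁹
[CO₃²⁻] = 3.90×10⁻⁹ mol/L

3.90×10⁻⁹ M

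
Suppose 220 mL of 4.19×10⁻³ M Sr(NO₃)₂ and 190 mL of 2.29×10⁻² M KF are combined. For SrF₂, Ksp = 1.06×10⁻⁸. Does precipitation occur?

The combined volume is 410 mL.
[Sr²⁺] = (4.19×10⁻³)(220)/410 = 2.25×10⁻³ M
[F⁻] = (2.29×10⁻²)(190)/410 = 1.06×10⁻² M
Q = [Sr²⁺][F⁻]^2 = 2.53×10⁻⁷
Q = 2.53×10⁻⁷ > Ksp = 1.06×10⁻⁸, so the solution is supersaturated and SrF₂ precipitates.

Yes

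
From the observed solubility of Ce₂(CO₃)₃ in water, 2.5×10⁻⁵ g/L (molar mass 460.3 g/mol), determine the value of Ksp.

Ksp = 5.1×10⁻³⁵

Convert to molarity: s = 2.5×10⁻⁵ / 460.3 = 5.431×10⁻⁸ mol/L
Ce₂(CO₃)₃(s) ⇌ 2 Ce³⁺(aq) + 3 CO₃²⁻(aq)
Call the molar solubility s, so that [Ce³⁺] = 2s and [CO₃²⁻] = 3s.
Ksp = [Ce³⁺]^2[CO₃²⁻]^3 = (2s)^2 · (3s)^3 = 108s^5
Ksp = 108 × (5.431×10⁻⁸)^5 = 5.1×10⁻³⁵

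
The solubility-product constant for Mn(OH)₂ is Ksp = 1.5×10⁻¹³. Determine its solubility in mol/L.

3.3×10⁻⁵ M

Mn(OH)₂(s) ⇌ Mn²⁺(aq) + 2 OH⁻(aq)
If s mol/L of Mn(OH)₂ dissolves, [Mn²⁺] = s and [OH⁻] = 2s.
Ksp = [Mn²⁺][OH⁻]^2 = s · (2s)^2 = 4s^3
4s^3 = 1.5×10⁻¹³  ⇒  s^3 = 3.8×10⁻¹⁴
Taking the 3rd root, s = 3.3×10⁻⁵ mol L⁻¹.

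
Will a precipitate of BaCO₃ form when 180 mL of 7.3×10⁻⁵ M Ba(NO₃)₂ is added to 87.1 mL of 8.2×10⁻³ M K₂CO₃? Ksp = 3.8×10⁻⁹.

Yes

The combined volume is 267.1 mL.
[Ba²⁺] = (7.3×10⁻⁵)(180)/267.1 = 4.9×10⁻⁵ M
[CO₃²⁻] = (8.2×10⁻³)(87.1)/267.1 = 2.7×10⁻³ M
Q = [Ba²⁺][CO₃²⁻] = 1.3×10⁻⁷
Q = 1.3×10⁻⁷ > Ksp = 3.8×10⁻⁹, so the solution is supersaturated and BaCO₃ precipitates.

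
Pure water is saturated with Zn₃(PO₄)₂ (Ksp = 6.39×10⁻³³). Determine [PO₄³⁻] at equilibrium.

Zn₃(PO₄)₂(s) ⇌ 3 Zn²⁺(aq) + 2 PO₄³⁻(aq)
Let s be the molar solubility. Then [Zn²⁺] = 3s and [PO₄³⁻] = 2s.
Ksp = [Zn²⁺]^3[PO₄³⁻]^2 = (3s)^3 · (2s)^2 = 108s^5 = 6.39×10⁻³³
s = 1.43×10⁻⁷ M
[PO₄³⁻] = 2s = 2.85×10⁻⁷ M

2.85×10⁻⁷ M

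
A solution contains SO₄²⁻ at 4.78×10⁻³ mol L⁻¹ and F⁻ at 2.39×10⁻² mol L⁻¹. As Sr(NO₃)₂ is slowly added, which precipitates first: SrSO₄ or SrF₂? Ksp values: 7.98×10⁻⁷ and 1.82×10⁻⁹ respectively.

SrF₂

Precipitation of each salt begins when its ion product equals Ksp.
For SrSO₄: [Sr²⁺] = (Ksp/[SO₄²⁻]) = 1.67×10⁻⁴ mol L⁻¹
For SrF₂: [Sr²⁺] = (Ksp/[F⁻]^2) = 3.19×10⁻⁶ mol L⁻¹
Since SrF₂ needs less Sr²⁺ to reach saturation, it precipitates first.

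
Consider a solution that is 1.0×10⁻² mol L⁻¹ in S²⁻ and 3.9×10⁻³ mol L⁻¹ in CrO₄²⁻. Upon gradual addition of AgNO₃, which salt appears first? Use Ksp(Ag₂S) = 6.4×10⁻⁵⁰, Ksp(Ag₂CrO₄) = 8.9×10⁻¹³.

A salt starts to precipitate once the ion product Q reaches its Ksp.
For Ag₂S: [Ag⁺] = (Ksp/[S²⁻])^(1/2) = 2.5×10⁻²⁴ mol L⁻¹
For Ag₂CrO₄: [Ag⁺] = (Ksp/[CrO₄²⁻])^(1/2) = 1.5×10⁻⁵ mol L⁻¹
Since Ag₂S needs less Ag⁺ to reach saturation, it precipitates first.

Ag₂S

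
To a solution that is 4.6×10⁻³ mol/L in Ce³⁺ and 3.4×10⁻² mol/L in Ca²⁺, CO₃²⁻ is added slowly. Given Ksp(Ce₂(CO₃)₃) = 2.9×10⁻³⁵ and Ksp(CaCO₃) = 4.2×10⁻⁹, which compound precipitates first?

Ce₂(CO₃)₃

The threshold for precipitation is Q = Ksp.
For Ce₂(CO₃)₃: [CO₃²⁻] = (Ksp/[Ce³⁺]^2)^(1/3) = 1.1×10⁻¹⁰ mol/L
For CaCO₃: [CO₃²⁻] = (Ksp/[Ca²⁺]) = 1.2×10⁻⁷ mol/L
Since Ce₂(CO₃)₃ needs less CO₃²⁻ to reach saturation, it precipitates first.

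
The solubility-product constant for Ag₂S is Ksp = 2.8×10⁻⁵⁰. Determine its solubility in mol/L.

Ag₂S(s) ⇌ 2 Ag⁺(aq) + S²⁻(aq)
Call the molar solubility s, so that [Ag⁺] = 2s and [S²⁻] = s.
Ksp = [Ag⁺]^2[S²⁻] = (2s)^2 · s = 4s^3
4s^3 = 2.8×10⁻⁵⁰  ⇒  s^3 = 7.0×10⁻⁵¹
s = 1.9×10⁻¹⁷ mol/L

1.9×10⁻¹⁷ M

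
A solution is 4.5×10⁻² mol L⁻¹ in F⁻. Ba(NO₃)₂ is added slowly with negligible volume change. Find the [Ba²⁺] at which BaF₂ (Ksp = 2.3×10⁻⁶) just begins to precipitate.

1.1×10⁻³ M

Precipitation of each salt begins when its ion product equals Ksp.
BaF₂(s) ⇌ Ba²⁺(aq) + 2 F⁻(aq)
Ksp = [Ba²⁺][F⁻]^2 = [Ba²⁺](4.5×10⁻²)^2
[Ba²⁺] = 2.3×10⁻⁶ / (4.5×10⁻²)^2 = 1.1×10⁻³
[Ba²⁺] = 1.1×10⁻³ mol L⁻¹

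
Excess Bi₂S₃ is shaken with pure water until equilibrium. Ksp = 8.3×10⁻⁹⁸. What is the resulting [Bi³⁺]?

3.0×10⁻²⁰ M

Bi₂S₃(s) ⇌ 2 Bi³⁺(aq) + 3 S²⁻(aq)
With molar solubility s: [Bi³⁺] = 2s, [S²⁻] = 3s.
Ksp = [Bi³⁺]^2[S²⁻]^3 = (2s)^2 · (3s)^3 = 108s^5 = 8.3×10⁻⁹⁸
s = 1.5×10⁻²⁰ M
[Bi³⁺] = 2s = 3.0×10⁻²⁰ M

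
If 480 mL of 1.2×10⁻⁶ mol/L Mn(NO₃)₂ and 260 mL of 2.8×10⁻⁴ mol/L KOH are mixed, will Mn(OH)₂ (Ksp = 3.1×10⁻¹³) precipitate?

Total volume after mixing = 480 + 260 = 740 mL.
[Mn²⁺] = (1.2×10⁻⁶)(480)/740 = 7.8×10⁻⁷ mol/L
[OH⁻] = (2.8×10⁻⁴)(260)/740 = 9.8×10⁻⁵ mol/L
Q = [Mn²⁺][OH⁻]^2 = 7.5×10⁻¹⁵
Q = 7.5×10⁻¹⁵ < Ksp = 3.1×10⁻¹³, so the solution is unsaturated and no precipitate forms.

No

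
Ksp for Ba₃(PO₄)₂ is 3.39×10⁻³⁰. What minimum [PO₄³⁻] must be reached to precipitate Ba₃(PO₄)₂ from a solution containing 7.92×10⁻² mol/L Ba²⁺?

8.26×10⁻¹⁴ M

Precipitation of each salt begins when its ion product equals Ksp.
Ba₃(PO₄)₂(s) ⇌ 3 Ba²⁺(aq) + 2 PO₄³⁻(aq)
Ksp = [Ba²⁺]^3[PO₄³⁻]^2 = [PO₄³⁻]^2(7.92×10⁻²)^3
[PO₄³⁻]^2 = 3.39×10⁻³⁰ / (7.92×10⁻²)^3 = 6.82×10⁻²⁷
[PO₄³⁻] = 8.26×10⁻¹⁴ mol/L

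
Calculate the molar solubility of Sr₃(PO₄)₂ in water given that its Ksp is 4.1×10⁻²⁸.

Sr₃(PO₄)₂(s) ⇌ 3 Sr²⁺(aq) + 2 PO₄³⁻(aq)
Let s be the molar solubility. Then [Sr²⁺] = 3s and [PO₄³⁻] = 2s.
Ksp = [Sr²⁺]^3[PO₄³⁻]^2 = (3s)^3 · (2s)^2 = 108s^5
108s^5 = 4.1×10⁻²⁸  ⇒  s^5 = 3.8×10⁻³⁰
Taking the 5th root, s = 1.3×10⁻⁶ mol L⁻¹.

1.3×10⁻⁶ M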